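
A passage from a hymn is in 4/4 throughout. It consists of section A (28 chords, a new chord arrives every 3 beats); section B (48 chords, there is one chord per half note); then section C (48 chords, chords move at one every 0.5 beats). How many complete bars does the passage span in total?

51 bars

A: 28 × 3 = 84 beats = 21 bars.
B: 48 × 2 = 96 beats = 24 bars.
C: 48 × 0.5 = 24 beats = 6 bars.
Total: 21 + 24 + 6 = 51 bars.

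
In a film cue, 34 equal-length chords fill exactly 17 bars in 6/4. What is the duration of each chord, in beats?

17 bars × 6 beats/bar = 102 beats total.
102 beats ÷ 34 chords = 3 beats per chord.
(That is a dotted half note.)

3 beats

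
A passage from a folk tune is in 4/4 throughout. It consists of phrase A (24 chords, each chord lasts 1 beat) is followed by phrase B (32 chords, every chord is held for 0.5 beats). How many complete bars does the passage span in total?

A: 24 × 1 = 24 beats = 6 bars.
B: 32 × 0.5 = 16 beats = 4 bars.
Total: 6 + 4 = 10 bars.

10 bars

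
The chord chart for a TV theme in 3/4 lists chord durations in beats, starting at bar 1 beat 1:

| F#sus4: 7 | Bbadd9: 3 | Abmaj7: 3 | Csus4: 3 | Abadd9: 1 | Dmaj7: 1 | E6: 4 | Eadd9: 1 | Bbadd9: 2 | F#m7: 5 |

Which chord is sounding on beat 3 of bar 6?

Beat 3 of bar 6 is beat (6−1)×3 + 3 = 18 overall.
Running totals: F#sus4 ends at 7, Bbadd9 ends at 10, Abmaj7 ends at 13, Csus4 ends at 16, Abadd9 ends at 17, Dmaj7 ends at 18.
Beat 18 falls within Dmaj7.

Dmaj7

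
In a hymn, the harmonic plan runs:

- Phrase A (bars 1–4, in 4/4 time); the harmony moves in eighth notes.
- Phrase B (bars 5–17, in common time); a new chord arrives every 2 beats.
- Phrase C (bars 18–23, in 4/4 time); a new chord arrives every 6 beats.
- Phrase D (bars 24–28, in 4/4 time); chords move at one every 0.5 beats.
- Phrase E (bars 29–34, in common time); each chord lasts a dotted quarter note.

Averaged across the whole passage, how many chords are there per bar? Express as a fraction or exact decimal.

59/17 chords per bar

A: 4 × 4 = 16 beats ÷ 0.5 = 32 chords.
B: 13 × 4 = 52 beats ÷ 2 = 26 chords.
C: 6 × 4 = 24 beats ÷ 6 = 4 chords.
D: 5 × 4 = 20 beats ÷ 0.5 = 40 chords.
E: 6 × 4 = 24 beats ÷ 1.5 = 16 chords.
Overall: 118 chords over 34 bars → 118/34 = 59/17 chords per bar.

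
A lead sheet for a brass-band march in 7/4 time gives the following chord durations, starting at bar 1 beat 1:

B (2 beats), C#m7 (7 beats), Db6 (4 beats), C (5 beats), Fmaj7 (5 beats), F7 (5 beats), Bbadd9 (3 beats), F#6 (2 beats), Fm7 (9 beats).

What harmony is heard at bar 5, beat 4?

F#6

Beat 4 of bar 5 is beat (5−1)×7 + 4 = 32 overall.
Running totals: B ends at 2, C#m7 ends at 9, Db6 ends at 13, C ends at 18, Fmaj7 ends at 23, F7 ends at 28, Bbadd9 ends at 31, F#6 ends at 33.
Beat 32 falls within F#6.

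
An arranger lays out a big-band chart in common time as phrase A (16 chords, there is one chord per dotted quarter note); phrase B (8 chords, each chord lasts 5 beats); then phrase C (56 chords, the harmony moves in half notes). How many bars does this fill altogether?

44 bars

A: 16 × 1.5 = 24 beats = 6 bars.
B: 8 × 5 = 40 beats = 10 bars.
C: 56 × 2 = 112 beats = 28 bars.
Total: 6 + 10 + 28 = 44 bars.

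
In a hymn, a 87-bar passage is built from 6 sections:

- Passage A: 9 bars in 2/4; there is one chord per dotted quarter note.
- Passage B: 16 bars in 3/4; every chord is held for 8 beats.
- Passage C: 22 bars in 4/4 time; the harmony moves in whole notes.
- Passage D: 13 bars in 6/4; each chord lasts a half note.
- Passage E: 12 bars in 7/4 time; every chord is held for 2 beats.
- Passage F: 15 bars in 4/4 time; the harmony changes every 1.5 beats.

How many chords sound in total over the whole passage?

161 chords

A: 9 bars × 2 beats = 18 beats; 1.5 beats/chord → 12 chords.
B: 16 bars × 3 beats = 48 beats; 8 beats/chord → 6 chords.
C: 22 bars × 4 beats = 88 beats; 4 beats/chord → 22 chords.
D: 13 bars × 6 beats = 78 beats; 2 beats/chord → 39 chords.
E: 12 bars × 7 beats = 84 beats; 2 beats/chord → 42 chords.
F: 15 bars × 4 beats = 60 beats; 1.5 beats/chord → 40 chords.
Total: 12 + 6 + 22 + 39 + 42 + 40 = 161.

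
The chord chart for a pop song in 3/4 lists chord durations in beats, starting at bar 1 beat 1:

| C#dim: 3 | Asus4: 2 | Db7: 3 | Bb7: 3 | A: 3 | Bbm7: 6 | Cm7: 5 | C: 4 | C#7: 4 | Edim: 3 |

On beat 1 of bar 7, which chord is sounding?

Beat 1 of bar 7 is beat (7−1)×3 + 1 = 19 overall.
Running totals: C#dim ends at 3, Asus4 ends at 5, Db7 ends at 8, Bb7 ends at 11, A ends at 14, Bbm7 ends at 20.
Beat 19 falls within Bbm7.

Bbm7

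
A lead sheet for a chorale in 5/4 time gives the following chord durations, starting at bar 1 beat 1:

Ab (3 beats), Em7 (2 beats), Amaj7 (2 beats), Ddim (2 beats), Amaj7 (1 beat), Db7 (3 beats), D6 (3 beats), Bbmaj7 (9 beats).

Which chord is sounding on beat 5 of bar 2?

Beat 5 of bar 2 is beat (2−1)×5 + 5 = 10 overall.
Running totals: Ab ends at 3, Em7 ends at 5, Amaj7 ends at 7, Ddim ends at 9, Amaj7 ends at 10.
Beat 10 falls within Amaj7.

Amaj7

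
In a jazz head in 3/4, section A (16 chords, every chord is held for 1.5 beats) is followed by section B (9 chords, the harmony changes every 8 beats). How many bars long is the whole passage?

32 bars

A: 16 × 1.5 = 24 beats = 8 bars.
B: 9 × 8 = 72 beats = 24 bars.
Total: 8 + 24 = 32 bars.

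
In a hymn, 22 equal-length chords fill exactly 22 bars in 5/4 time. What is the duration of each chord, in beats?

22 bars × 5 beats/bar = 110 beats total.
110 beats ÷ 22 chords = 5 beats per chord.

5 beats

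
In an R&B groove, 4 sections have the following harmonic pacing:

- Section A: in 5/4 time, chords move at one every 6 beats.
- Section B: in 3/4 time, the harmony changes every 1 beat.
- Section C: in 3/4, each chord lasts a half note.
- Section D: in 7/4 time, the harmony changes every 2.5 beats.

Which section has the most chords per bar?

Section B

A: each chord is 6 beats in 5/4, so 5/6 per bar.
B: each chord is 1 beat in 3/4, so 3 per bar.
C: each chord is 2 beats in 3/4, so 1.5 per bar.
D: each chord is 2.5 beats in 7/4, so 2.8 per bar.
Fastest is B at 3 chords/bar.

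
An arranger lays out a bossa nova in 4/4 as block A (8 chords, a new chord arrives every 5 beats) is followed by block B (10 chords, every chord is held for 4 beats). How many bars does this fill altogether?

20 bars

A: 8 × 5 = 40 beats = 10 bars.
B: 10 × 4 = 40 beats = 10 bars.
Total: 10 + 10 = 20 bars.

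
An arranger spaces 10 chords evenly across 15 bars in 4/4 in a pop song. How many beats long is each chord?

15 bars × 4 beats/bar = 60 beats total.
60 beats ÷ 10 chords = 6 beats per chord.

6 beats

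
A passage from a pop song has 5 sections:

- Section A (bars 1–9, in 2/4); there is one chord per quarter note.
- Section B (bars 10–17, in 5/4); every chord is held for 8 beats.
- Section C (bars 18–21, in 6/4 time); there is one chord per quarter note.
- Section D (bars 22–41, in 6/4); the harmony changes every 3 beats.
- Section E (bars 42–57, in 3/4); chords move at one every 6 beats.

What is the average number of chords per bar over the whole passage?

A: 9 bars of 2 beats is 18 beats; at 1 beat each that's 18 chords.
B: 8 bars of 5 beats is 40 beats; at 8 beats each that's 5 chords.
C: 4 bars of 6 beats is 24 beats; at 1 beat each that's 24 chords.
D: 20 bars of 6 beats is 120 beats; at 3 beats each that's 40 chords.
E: 16 bars of 3 beats is 48 beats; at 6 beats each that's 8 chords.
Overall: 95 chords over 57 bars → 95/57 = 5/3 chords per bar.

5/3 chords per bar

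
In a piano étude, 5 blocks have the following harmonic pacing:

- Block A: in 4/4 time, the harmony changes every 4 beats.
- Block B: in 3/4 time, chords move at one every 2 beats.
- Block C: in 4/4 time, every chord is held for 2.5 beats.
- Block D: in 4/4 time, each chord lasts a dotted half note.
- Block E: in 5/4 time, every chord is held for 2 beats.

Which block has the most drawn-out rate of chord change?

A: 4/4 = 1 chord/bar.
B: 3/2 = 1.5 chords/bar.
C: 4/2.5 = 1.6 chords/bar.
D: 4/3 = 4/3 chords/bar.
E: 5/2 = 2.5 chords/bar.
Slowest is A at 1 chords/bar.

Block A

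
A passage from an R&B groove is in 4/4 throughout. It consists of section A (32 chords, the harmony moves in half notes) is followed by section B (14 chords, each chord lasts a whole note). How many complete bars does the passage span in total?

A: 32 × 2 = 64 beats = 16 bars.
B: 14 × 4 = 56 beats = 14 bars.
Total: 16 + 14 = 30 bars.

30 bars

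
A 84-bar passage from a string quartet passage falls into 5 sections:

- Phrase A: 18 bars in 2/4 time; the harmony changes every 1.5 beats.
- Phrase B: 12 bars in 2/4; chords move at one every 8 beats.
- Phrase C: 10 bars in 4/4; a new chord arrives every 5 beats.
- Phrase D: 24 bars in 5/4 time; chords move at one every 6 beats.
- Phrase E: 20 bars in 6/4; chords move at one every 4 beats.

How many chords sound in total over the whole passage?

85 chords

A: 18·2 = 36 beats, 36/1.5 = 24 chords.
B: 12·2 = 24 beats, 24/8 = 3 chords.
C: 10·4 = 40 beats, 40/5 = 8 chords.
D: 24·5 = 120 beats, 120/6 = 20 chords.
E: 20·6 = 120 beats, 120/4 = 30 chords.
Total: 24 + 3 + 8 + 20 + 30 = 85.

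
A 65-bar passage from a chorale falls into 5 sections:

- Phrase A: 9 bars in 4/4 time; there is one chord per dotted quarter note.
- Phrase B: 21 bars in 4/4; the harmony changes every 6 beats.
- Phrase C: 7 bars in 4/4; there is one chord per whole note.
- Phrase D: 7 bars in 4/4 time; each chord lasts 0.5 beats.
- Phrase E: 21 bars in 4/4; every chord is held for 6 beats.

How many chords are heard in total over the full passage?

A has 36 beats and chords last 1.5 each, so 24 chords.
B has 84 beats and chords last 6 each, so 14 chords.
C has 28 beats and chords last 4 each, so 7 chords.
D has 28 beats and chords last 0.5 each, so 56 chords.
E has 84 beats and chords last 6 each, so 14 chords.
Total: 24 + 14 + 7 + 56 + 14 = 115.

115 chords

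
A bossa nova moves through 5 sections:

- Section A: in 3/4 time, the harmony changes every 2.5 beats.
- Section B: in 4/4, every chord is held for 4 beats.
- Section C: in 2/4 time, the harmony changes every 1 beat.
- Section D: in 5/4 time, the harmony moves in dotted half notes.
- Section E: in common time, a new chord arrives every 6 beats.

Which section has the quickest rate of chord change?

A: each chord is 2.5 beats in 3/4, so 1.2 per bar.
B: each chord is 4 beats in 4/4, so 1 per bar.
C: each chord is 1 beat in 2/4, so 2 per bar.
D: each chord is 3 beats in 5/4, so 5/3 per bar.
E: each chord is 6 beats in 4/4, so 2/3 per bar.
Fastest is C at 2 chords/bar.

Section C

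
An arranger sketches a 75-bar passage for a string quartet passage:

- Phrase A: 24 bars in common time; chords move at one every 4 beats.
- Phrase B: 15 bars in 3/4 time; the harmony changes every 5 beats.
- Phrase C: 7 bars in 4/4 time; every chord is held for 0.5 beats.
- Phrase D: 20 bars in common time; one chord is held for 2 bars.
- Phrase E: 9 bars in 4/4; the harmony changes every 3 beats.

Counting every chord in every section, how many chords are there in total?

111 chords

A has 96 beats and chords last 4 each, so 24 chords.
B has 45 beats and chords last 5 each, so 9 chords.
C has 28 beats and chords last 0.5 each, so 56 chords.
D has 80 beats and chords last 8 each, so 10 chords.
E has 36 beats and chords last 3 each, so 12 chords.
Total: 24 + 9 + 56 + 10 + 12 = 111.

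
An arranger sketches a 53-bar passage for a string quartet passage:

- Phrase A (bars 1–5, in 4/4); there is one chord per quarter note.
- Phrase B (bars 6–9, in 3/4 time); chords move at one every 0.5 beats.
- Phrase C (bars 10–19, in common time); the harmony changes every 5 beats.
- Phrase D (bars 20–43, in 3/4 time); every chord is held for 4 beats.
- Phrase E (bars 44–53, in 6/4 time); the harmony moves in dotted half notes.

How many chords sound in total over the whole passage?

90 chords

A: 5 bars × 4 beats = 20 beats; 1 beat/chord → 20 chords.
B: 4 bars × 3 beats = 12 beats; 0.5 beats/chord → 24 chords.
C: 10 bars × 4 beats = 40 beats; 5 beats/chord → 8 chords.
D: 24 bars × 3 beats = 72 beats; 4 beats/chord → 18 chords.
E: 10 bars × 6 beats = 60 beats; 3 beats/chord → 20 chords.
Total: 20 + 24 + 8 + 18 + 20 = 90.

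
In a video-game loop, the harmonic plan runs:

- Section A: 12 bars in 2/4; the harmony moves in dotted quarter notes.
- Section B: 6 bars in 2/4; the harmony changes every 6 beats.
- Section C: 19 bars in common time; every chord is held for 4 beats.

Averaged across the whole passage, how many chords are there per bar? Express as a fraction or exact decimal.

1 chords per bar

A: 12 bars of 2 beats is 24 beats; at 1.5 beats each that's 16 chords.
B: 6 bars of 2 beats is 12 beats; at 6 beats each that's 2 chords.
C: 19 bars of 4 beats is 76 beats; at 4 beats each that's 19 chords.
Overall: 37 chords over 37 bars → 37/37 = 1 chords per bar.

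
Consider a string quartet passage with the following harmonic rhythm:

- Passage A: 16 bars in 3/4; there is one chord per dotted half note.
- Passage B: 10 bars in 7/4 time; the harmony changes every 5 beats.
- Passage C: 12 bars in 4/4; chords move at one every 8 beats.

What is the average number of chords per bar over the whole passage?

18/19 chords per bar

A: 16 × 3 = 48 beats ÷ 3 = 16 chords.
B: 10 × 7 = 70 beats ÷ 5 = 14 chords.
C: 12 × 4 = 48 beats ÷ 8 = 6 chords.
Overall: 36 chords over 38 bars → 36/38 = 18/19 chords per bar.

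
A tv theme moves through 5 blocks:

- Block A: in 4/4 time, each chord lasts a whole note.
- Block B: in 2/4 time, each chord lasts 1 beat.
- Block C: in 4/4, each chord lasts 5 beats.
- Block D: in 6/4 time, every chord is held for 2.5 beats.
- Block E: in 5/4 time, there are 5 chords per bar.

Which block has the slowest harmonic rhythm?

A: each chord is 4 beats in 4/4, so 1 per bar.
B: each chord is 1 beat in 2/4, so 2 per bar.
C: each chord is 5 beats in 4/4, so 0.8 per bar.
D: each chord is 2.5 beats in 6/4, so 2.4 per bar.
E: each chord is 1 beat in 5/4, so 5 per bar.
Slowest is C at 0.8 chords/bar.

Block C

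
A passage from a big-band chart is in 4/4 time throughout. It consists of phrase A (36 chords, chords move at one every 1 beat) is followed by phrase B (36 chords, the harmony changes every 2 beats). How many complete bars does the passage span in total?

A: 36 × 1 = 36 beats = 9 bars.
B: 36 × 2 = 72 beats = 18 bars.
Total: 9 + 18 = 27 bars.

27 bars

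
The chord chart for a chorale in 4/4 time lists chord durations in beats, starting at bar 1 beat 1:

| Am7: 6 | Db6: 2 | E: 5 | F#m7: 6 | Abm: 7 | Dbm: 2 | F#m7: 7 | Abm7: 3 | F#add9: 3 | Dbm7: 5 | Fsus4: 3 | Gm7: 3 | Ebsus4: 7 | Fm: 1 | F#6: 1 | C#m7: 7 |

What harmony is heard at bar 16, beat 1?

F#6

Beat 1 of bar 16 is beat (16−1)×4 + 1 = 61 overall.
Running totals: Am7 ends at 6, Db6 ends at 8, E ends at 13, F#m7 ends at 19, Abm ends at 26, Dbm ends at 28, F#m7 ends at 35, Abm7 ends at 38, F#add9 ends at 41, Dbm7 ends at 46, Fsus4 ends at 49, Gm7 ends at 52, Ebsus4 ends at 59, Fm ends at 60, F#6 ends at 61.
Beat 61 falls within F#6.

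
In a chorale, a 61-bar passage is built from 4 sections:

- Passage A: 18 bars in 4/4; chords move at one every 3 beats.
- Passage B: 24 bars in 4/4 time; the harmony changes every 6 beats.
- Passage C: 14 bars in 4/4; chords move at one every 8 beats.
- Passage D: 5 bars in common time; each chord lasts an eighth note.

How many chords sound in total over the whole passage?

87 chords

A: 18 bars × 4 beats = 72 beats; 3 beats/chord → 24 chords.
B: 24 bars × 4 beats = 96 beats; 6 beats/chord → 16 chords.
C: 14 bars × 4 beats = 56 beats; 8 beats/chord → 7 chords.
D: 5 bars × 4 beats = 20 beats; 0.5 beats/chord → 40 chords.
Total: 24 + 16 + 7 + 40 = 87.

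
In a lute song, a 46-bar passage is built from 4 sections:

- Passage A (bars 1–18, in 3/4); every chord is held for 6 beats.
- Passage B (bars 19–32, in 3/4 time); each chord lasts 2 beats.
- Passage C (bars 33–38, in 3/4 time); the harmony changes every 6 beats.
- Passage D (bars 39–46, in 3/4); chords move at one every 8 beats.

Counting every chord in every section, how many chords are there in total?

A: 18 bars × 3 beats = 54 beats; 6 beats/chord → 9 chords.
B: 14 bars × 3 beats = 42 beats; 2 beats/chord → 21 chords.
C: 6 bars × 3 beats = 18 beats; 6 beats/chord → 3 chords.
D: 8 bars × 3 beats = 24 beats; 8 beats/chord → 3 chords.
Total: 9 + 21 + 3 + 3 = 36.

36 chords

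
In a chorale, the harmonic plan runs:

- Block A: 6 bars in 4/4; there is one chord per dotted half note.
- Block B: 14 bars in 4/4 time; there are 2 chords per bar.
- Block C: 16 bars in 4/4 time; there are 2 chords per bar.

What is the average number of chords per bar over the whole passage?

A: 6 bars of 4 beats is 24 beats; at 3 beats each that's 8 chords.
B: 14 bars of 4 beats is 56 beats; at 2 beats each that's 28 chords.
C: 16 bars of 4 beats is 64 beats; at 2 beats each that's 32 chords.
Overall: 68 chords over 36 bars → 68/36 = 17/9 chords per bar.

17/9 chords per bar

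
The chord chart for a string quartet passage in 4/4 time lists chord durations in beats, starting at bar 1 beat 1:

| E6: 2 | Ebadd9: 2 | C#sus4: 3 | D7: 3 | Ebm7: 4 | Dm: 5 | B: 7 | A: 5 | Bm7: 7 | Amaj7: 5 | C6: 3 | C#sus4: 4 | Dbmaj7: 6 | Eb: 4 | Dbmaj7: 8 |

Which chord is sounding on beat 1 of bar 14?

Beat 1 of bar 14 is beat (14−1)×4 + 1 = 53 overall.
Running totals: E6 ends at 2, Ebadd9 ends at 4, C#sus4 ends at 7, D7 ends at 10, Ebm7 ends at 14, Dm ends at 19, B ends at 26, A ends at 31, Bm7 ends at 38, Amaj7 ends at 43, C6 ends at 46, C#sus4 ends at 50, Dbmaj7 ends at 56.
Beat 53 falls within Dbmaj7.

Dbmaj7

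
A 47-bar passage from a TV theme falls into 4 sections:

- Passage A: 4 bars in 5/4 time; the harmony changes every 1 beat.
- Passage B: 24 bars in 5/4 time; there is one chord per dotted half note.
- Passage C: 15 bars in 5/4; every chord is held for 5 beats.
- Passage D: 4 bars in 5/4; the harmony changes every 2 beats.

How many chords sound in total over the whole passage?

A has 20 beats and chords last 1 each, so 20 chords.
B has 120 beats and chords last 3 each, so 40 chords.
C has 75 beats and chords last 5 each, so 15 chords.
D has 20 beats and chords last 2 each, so 10 chords.
Total: 20 + 40 + 15 + 10 = 85.

85 chords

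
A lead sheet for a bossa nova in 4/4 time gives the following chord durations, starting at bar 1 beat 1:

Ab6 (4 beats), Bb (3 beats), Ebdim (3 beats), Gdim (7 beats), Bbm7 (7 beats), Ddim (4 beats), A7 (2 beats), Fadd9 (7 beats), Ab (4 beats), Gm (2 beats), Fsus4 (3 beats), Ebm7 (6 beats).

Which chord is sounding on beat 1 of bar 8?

A7

Beat 1 of bar 8 is beat (8−1)×4 + 1 = 29 overall.
Running totals: Ab6 ends at 4, Bb ends at 7, Ebdim ends at 10, Gdim ends at 17, Bbm7 ends at 24, Ddim ends at 28, A7 ends at 30.
Beat 29 falls within A7.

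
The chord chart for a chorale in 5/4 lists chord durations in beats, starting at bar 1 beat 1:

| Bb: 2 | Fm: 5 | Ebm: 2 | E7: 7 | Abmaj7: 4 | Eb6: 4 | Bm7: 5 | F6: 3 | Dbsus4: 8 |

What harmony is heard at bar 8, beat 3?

Dbsus4

Beat 3 of bar 8 is beat (8−1)×5 + 3 = 38 overall.
Running totals: Bb ends at 2, Fm ends at 7, Ebm ends at 9, E7 ends at 16, Abmaj7 ends at 20, Eb6 ends at 24, Bm7 ends at 29, F6 ends at 32, Dbsus4 ends at 40.
Beat 38 falls within Dbsus4.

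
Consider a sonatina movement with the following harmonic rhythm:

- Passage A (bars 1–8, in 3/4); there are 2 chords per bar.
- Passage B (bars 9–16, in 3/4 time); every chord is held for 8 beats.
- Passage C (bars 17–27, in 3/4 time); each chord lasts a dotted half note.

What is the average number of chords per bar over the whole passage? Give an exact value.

10/9 chords per bar

A: 8 × 3 = 24 beats ÷ 1.5 = 16 chords.
B: 8 × 3 = 24 beats ÷ 8 = 3 chords.
C: 11 × 3 = 33 beats ÷ 3 = 11 chords.
Overall: 30 chords over 27 bars → 30/27 = 10/9 chords per bar.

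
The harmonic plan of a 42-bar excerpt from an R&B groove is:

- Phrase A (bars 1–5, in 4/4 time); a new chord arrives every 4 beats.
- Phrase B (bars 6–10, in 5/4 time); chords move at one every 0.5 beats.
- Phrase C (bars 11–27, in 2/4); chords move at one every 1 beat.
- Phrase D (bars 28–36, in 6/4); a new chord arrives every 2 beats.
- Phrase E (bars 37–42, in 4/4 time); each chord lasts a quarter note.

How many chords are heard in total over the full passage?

A has 20 beats and chords last 4 each, so 5 chords.
B has 25 beats and chords last 0.5 each, so 50 chords.
C has 34 beats and chords last 1 each, so 34 chords.
D has 54 beats and chords last 2 each, so 27 chords.
E has 24 beats and chords last 1 each, so 24 chords.
Total: 5 + 50 + 34 + 27 + 24 = 140.

140 chords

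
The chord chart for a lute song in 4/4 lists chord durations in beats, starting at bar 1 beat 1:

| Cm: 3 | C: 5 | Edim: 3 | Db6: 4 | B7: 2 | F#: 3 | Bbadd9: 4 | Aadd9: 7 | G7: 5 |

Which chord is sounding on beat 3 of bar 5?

F#

Beat 3 of bar 5 is beat (5−1)×4 + 3 = 19 overall.
Running totals: Cm ends at 3, C ends at 8, Edim ends at 11, Db6 ends at 15, B7 ends at 17, F# ends at 20.
Beat 19 falls within F#.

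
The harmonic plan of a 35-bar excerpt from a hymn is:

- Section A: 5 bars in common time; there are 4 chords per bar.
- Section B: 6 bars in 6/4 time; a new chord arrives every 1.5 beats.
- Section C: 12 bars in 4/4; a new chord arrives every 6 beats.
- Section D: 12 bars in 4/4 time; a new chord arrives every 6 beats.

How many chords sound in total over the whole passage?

60 chords

A: 5·4 = 20 beats, 20/1 = 20 chords.
B: 6·6 = 36 beats, 36/1.5 = 24 chords.
C: 12·4 = 48 beats, 48/6 = 8 chords.
D: 12·4 = 48 beats, 48/6 = 8 chords.
Total: 20 + 24 + 8 + 8 = 60.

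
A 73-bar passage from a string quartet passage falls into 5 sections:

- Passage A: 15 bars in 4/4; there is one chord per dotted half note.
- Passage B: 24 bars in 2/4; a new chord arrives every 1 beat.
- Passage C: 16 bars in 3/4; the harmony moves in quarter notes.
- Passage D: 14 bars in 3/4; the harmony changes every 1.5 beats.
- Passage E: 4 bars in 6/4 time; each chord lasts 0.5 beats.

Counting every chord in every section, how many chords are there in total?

192 chords

A: 15·4 = 60 beats, 60/3 = 20 chords.
B: 24·2 = 48 beats, 48/1 = 48 chords.
C: 16·3 = 48 beats, 48/1 = 48 chords.
D: 14·3 = 42 beats, 42/1.5 = 28 chords.
E: 4·6 = 24 beats, 24/0.5 = 48 chords.
Total: 20 + 48 + 48 + 28 + 48 = 192.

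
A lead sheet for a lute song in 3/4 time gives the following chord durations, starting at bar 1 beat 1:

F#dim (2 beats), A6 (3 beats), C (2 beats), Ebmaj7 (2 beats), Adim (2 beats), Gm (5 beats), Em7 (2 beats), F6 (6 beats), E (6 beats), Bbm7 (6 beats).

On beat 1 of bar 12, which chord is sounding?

Bbm7

Beat 1 of bar 12 is beat (12−1)×3 + 1 = 34 overall.
Running totals: F#dim ends at 2, A6 ends at 5, C ends at 7, Ebmaj7 ends at 9, Adim ends at 11, Gm ends at 16, Em7 ends at 18, F6 ends at 24, E ends at 30, Bbm7 ends at 36.
Beat 34 falls within Bbm7.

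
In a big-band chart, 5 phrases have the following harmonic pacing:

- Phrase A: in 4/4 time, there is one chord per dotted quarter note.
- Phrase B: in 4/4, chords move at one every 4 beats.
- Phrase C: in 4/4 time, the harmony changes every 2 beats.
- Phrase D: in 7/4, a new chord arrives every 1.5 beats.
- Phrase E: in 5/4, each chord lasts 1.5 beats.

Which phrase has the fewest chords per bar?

A: 4 beats/bar ÷ 1.5 beats/chord = 8/3 chords/bar.
B: 4 beats/bar ÷ 4 beats/chord = 1 chord/bar.
C: 4 beats/bar ÷ 2 beats/chord = 2 chords/bar.
D: 7 beats/bar ÷ 1.5 beats/chord = 14/3 chords/bar.
E: 5 beats/bar ÷ 1.5 beats/chord = 10/3 chords/bar.
Slowest is B at 1 chords/bar.

Phrase B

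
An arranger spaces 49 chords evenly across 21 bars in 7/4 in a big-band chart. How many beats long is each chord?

21 bars × 7 beats/bar = 147 beats total.
147 beats ÷ 49 chords = 3 beats per chord.
(That is a dotted half note.)

3 beats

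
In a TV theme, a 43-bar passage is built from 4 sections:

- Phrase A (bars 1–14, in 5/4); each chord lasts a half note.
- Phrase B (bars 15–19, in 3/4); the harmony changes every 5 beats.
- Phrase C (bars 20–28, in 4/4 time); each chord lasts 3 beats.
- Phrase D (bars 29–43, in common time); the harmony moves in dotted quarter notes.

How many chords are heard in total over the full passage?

90 chords

A: 14 bars × 5 beats = 70 beats; 2 beats/chord → 35 chords.
B: 5 bars × 3 beats = 15 beats; 5 beats/chord → 3 chords.
C: 9 bars × 4 beats = 36 beats; 3 beats/chord → 12 chords.
D: 15 bars × 4 beats = 60 beats; 1.5 beats/chord → 40 chords.
Total: 35 + 3 + 12 + 40 = 90.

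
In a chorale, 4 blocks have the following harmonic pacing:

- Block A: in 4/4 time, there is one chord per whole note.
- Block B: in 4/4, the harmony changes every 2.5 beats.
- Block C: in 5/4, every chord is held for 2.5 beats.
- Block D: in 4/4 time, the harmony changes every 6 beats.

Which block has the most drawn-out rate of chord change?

Block D

A: each chord is 4 beats in 4/4, so 1 per bar.
B: each chord is 2.5 beats in 4/4, so 1.6 per bar.
C: each chord is 2.5 beats in 5/4, so 2 per bar.
D: each chord is 6 beats in 4/4, so 2/3 per bar.
Slowest is D at 2/3 chords/bar.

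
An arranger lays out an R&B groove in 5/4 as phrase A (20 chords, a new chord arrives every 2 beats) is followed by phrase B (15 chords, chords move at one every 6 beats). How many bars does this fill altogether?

A: 20 × 2 = 40 beats = 8 bars.
B: 15 × 6 = 90 beats = 18 bars.
Total: 8 + 18 = 26 bars.

26 bars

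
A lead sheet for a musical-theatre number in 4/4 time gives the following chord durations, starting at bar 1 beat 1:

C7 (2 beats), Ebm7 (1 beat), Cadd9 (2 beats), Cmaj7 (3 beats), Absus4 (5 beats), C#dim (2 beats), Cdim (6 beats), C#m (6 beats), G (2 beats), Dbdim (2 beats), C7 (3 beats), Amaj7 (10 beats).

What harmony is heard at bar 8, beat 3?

Beat 3 of bar 8 is beat (8−1)×4 + 3 = 31 overall.
Running totals: C7 ends at 2, Ebm7 ends at 3, Cadd9 ends at 5, Cmaj7 ends at 8, Absus4 ends at 13, C#dim ends at 15, Cdim ends at 21, C#m ends at 27, G ends at 29, Dbdim ends at 31.
Beat 31 falls within Dbdim.

Dbdim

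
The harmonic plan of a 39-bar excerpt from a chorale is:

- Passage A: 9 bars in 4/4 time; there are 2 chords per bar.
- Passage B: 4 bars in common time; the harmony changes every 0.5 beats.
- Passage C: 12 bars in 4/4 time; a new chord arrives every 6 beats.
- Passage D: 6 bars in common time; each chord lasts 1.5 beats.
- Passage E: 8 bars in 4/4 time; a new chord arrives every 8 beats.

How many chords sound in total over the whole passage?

78 chords

A: 9 bars × 4 beats = 36 beats; 2 beats/chord → 18 chords.
B: 4 bars × 4 beats = 16 beats; 0.5 beats/chord → 32 chords.
C: 12 bars × 4 beats = 48 beats; 6 beats/chord → 8 chords.
D: 6 bars × 4 beats = 24 beats; 1.5 beats/chord → 16 chords.
E: 8 bars × 4 beats = 32 beats; 8 beats/chord → 4 chords.
Total: 18 + 32 + 8 + 16 + 4 = 78.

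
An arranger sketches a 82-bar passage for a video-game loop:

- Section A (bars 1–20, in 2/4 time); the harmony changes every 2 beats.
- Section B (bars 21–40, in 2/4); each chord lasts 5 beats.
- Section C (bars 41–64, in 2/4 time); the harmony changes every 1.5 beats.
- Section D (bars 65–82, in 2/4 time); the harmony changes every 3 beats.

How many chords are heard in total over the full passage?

72 chords

A: 20 bars × 2 beats = 40 beats; 2 beats/chord → 20 chords.
B: 20 bars × 2 beats = 40 beats; 5 beats/chord → 8 chords.
C: 24 bars × 2 beats = 48 beats; 1.5 beats/chord → 32 chords.
D: 18 bars × 2 beats = 36 beats; 3 beats/chord → 12 chords.
Total: 20 + 8 + 32 + 12 = 72.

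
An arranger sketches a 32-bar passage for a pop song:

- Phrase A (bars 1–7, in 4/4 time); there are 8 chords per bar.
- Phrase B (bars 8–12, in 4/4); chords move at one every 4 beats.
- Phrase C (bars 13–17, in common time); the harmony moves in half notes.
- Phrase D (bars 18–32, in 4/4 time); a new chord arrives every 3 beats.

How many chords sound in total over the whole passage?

A: 7 bars × 4 beats = 28 beats; 0.5 beats/chord → 56 chords.
B: 5 bars × 4 beats = 20 beats; 4 beats/chord → 5 chords.
C: 5 bars × 4 beats = 20 beats; 2 beats/chord → 10 chords.
D: 15 bars × 4 beats = 60 beats; 3 beats/chord → 20 chords.
Total: 56 + 5 + 10 + 20 = 91.

91 chords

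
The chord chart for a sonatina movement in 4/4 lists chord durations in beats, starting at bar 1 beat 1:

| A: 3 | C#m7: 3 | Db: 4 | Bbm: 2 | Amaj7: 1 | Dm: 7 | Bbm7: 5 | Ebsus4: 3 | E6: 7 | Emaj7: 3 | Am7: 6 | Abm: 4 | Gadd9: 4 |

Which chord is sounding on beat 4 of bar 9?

Beat 4 of bar 9 is beat (9−1)×4 + 4 = 36 overall.
Running totals: A ends at 3, C#m7 ends at 6, Db ends at 10, Bbm ends at 12, Amaj7 ends at 13, Dm ends at 20, Bbm7 ends at 25, Ebsus4 ends at 28, E6 ends at 35, Emaj7 ends at 38.
Beat 36 falls within Emaj7.

Emaj7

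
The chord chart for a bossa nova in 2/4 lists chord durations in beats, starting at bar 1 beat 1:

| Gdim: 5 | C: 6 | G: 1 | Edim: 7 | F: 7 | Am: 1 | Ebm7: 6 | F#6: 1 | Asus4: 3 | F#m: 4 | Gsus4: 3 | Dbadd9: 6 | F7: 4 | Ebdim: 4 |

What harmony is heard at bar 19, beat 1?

Asus4

Beat 1 of bar 19 is beat (19−1)×2 + 1 = 37 overall.
Running totals: Gdim ends at 5, C ends at 11, G ends at 12, Edim ends at 19, F ends at 26, Am ends at 27, Ebm7 ends at 33, F#6 ends at 34, Asus4 ends at 37.
Beat 37 falls within Asus4.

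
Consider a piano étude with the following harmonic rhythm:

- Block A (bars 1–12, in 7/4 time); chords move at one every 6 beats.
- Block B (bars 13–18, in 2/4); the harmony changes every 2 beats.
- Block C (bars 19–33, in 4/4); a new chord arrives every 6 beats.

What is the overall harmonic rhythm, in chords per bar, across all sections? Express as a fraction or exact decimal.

10/11 chords per bar

A: 12 bars of 7 beats is 84 beats; at 6 beats each that's 14 chords.
B: 6 bars of 2 beats is 12 beats; at 2 beats each that's 6 chords.
C: 15 bars of 4 beats is 60 beats; at 6 beats each that's 10 chords.
Overall: 30 chords over 33 bars → 30/33 = 10/11 chords per bar.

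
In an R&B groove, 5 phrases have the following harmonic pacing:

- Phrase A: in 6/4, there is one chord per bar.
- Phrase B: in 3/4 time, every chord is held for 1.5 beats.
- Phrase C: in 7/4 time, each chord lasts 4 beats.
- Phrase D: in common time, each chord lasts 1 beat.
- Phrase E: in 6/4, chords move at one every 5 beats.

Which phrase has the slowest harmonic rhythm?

Phrase A

A: 6/6 = 1 chord/bar.
B: 3/1.5 = 2 chords/bar.
C: 7/4 = 1.75 chords/bar.
D: 4/1 = 4 chords/bar.
E: 6/5 = 1.2 chords/bar.
Slowest is A at 1 chords/bar.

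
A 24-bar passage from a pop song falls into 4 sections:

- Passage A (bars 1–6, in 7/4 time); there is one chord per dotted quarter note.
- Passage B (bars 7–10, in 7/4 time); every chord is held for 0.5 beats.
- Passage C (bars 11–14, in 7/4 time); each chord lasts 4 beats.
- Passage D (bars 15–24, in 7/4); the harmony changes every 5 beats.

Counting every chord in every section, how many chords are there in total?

A has 42 beats and chords last 1.5 each, so 28 chords.
B has 28 beats and chords last 0.5 each, so 56 chords.
C has 28 beats and chords last 4 each, so 7 chords.
D has 70 beats and chords last 5 each, so 14 chords.
Total: 28 + 56 + 7 + 14 = 105.

105 chords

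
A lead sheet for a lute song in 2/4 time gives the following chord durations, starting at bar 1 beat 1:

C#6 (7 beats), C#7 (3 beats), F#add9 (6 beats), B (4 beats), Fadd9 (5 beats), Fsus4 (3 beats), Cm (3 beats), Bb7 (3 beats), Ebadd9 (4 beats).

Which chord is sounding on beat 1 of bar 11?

Beat 1 of bar 11 is beat (11−1)×2 + 1 = 21 overall.
Running totals: C#6 ends at 7, C#7 ends at 10, F#add9 ends at 16, B ends at 20, Fadd9 ends at 25.
Beat 21 falls within Fadd9.

Fadd9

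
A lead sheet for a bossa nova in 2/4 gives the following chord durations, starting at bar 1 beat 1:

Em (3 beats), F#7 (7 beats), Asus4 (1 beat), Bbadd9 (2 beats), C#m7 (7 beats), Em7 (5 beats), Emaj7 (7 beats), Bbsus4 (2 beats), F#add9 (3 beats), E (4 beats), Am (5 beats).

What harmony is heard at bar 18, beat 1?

F#add9

Beat 1 of bar 18 is beat (18−1)×2 + 1 = 35 overall.
Running totals: Em ends at 3, F#7 ends at 10, Asus4 ends at 11, Bbadd9 ends at 13, C#m7 ends at 20, Em7 ends at 25, Emaj7 ends at 32, Bbsus4 ends at 34, F#add9 ends at 37.
Beat 35 falls within F#add9.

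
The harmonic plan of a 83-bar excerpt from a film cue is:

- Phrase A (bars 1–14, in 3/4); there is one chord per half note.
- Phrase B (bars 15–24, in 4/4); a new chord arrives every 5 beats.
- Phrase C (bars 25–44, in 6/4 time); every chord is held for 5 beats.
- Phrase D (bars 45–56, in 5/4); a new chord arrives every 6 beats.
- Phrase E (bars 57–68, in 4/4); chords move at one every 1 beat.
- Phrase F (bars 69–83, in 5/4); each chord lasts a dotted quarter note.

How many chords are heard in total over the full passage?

161 chords

A: 14 bars × 3 beats = 42 beats; 2 beats/chord → 21 chords.
B: 10 bars × 4 beats = 40 beats; 5 beats/chord → 8 chords.
C: 20 bars × 6 beats = 120 beats; 5 beats/chord → 24 chords.
D: 12 bars × 5 beats = 60 beats; 6 beats/chord → 10 chords.
E: 12 bars × 4 beats = 48 beats; 1 beat/chord → 48 chords.
F: 15 bars × 5 beats = 75 beats; 1.5 beats/chord → 50 chords.
Total: 21 + 8 + 24 + 10 + 48 + 50 = 161.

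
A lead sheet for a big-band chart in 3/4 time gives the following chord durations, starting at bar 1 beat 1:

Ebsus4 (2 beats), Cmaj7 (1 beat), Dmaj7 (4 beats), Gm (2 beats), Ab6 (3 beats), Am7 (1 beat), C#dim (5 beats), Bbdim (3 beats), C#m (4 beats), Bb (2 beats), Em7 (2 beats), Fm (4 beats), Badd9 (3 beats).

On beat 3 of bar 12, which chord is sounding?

Badd9

Beat 3 of bar 12 is beat (12−1)×3 + 3 = 36 overall.
Running totals: Ebsus4 ends at 2, Cmaj7 ends at 3, Dmaj7 ends at 7, Gm ends at 9, Ab6 ends at 12, Am7 ends at 13, C#dim ends at 18, Bbdim ends at 21, C#m ends at 25, Bb ends at 27, Em7 ends at 29, Fm ends at 33, Badd9 ends at 36.
Beat 36 falls within Badd9.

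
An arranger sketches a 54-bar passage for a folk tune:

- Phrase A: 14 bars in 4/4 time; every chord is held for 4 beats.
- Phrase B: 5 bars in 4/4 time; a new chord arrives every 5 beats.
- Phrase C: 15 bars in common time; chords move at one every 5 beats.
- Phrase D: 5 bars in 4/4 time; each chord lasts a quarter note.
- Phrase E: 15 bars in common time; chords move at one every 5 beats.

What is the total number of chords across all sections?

A: 14·4 = 56 beats, 56/4 = 14 chords.
B: 5·4 = 20 beats, 20/5 = 4 chords.
C: 15·4 = 60 beats, 60/5 = 12 chords.
D: 5·4 = 20 beats, 20/1 = 20 chords.
E: 15·4 = 60 beats, 60/5 = 12 chords.
Total: 14 + 4 + 12 + 20 + 12 = 62.

62 chords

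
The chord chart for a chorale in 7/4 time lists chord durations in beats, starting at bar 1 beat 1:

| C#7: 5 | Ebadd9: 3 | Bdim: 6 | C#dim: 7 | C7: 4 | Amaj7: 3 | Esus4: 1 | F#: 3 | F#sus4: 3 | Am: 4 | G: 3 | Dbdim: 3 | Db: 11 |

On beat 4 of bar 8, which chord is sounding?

Db

Beat 4 of bar 8 is beat (8−1)×7 + 4 = 53 overall.
Running totals: C#7 ends at 5, Ebadd9 ends at 8, Bdim ends at 14, C#dim ends at 21, C7 ends at 25, Amaj7 ends at 28, Esus4 ends at 29, F# ends at 32, F#sus4 ends at 35, Am ends at 39, G ends at 42, Dbdim ends at 45, Db ends at 56.
Beat 53 falls within Db.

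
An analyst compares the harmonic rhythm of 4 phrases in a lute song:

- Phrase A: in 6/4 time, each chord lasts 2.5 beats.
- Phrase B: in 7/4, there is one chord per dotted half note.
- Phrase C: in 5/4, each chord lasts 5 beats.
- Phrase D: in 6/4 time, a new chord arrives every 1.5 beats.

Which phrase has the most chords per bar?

Phrase D

A: 6/2.5 = 2.4 chords/bar.
B: 7/3 = 7/3 chords/bar.
C: 5/5 = 1 chord/bar.
D: 6/1.5 = 4 chords/bar.
Fastest is D at 4 chords/bar.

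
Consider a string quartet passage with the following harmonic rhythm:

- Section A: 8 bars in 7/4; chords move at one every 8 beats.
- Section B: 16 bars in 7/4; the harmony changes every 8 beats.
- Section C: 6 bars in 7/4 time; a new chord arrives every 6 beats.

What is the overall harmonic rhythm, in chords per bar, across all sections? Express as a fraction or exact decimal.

A: 8 bars of 7 beats is 56 beats; at 8 beats each that's 7 chords.
B: 16 bars of 7 beats is 112 beats; at 8 beats each that's 14 chords.
C: 6 bars of 7 beats is 42 beats; at 6 beats each that's 7 chords.
Overall: 28 chords over 30 bars → 28/30 = 14/15 chords per bar.

14/15 chords per bar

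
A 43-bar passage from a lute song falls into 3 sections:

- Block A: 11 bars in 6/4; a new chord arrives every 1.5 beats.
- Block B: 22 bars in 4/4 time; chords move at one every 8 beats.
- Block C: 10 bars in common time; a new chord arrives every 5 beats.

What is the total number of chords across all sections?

63 chords

A: 11·6 = 66 beats, 66/1.5 = 44 chords.
B: 22·4 = 88 beats, 88/8 = 11 chords.
C: 10·4 = 40 beats, 40/5 = 8 chords.
Total: 44 + 11 + 8 = 63.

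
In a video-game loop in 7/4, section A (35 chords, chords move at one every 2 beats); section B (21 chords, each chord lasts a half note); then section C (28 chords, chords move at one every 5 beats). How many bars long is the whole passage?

A: 35 × 2 = 70 beats = 10 bars.
B: 21 × 2 = 42 beats = 6 bars.
C: 28 × 5 = 140 beats = 20 bars.
Total: 10 + 6 + 20 = 36 bars.

36 bars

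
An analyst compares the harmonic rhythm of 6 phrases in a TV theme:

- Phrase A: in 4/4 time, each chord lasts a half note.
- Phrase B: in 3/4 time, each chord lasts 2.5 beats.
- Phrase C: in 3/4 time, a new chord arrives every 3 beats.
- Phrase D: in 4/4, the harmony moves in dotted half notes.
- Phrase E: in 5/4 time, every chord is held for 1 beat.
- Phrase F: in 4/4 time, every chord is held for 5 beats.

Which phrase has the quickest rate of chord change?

A: 4 beats/bar ÷ 2 beats/chord = 2 chords/bar.
B: 3 beats/bar ÷ 2.5 beats/chord = 1.2 chords/bar.
C: 3 beats/bar ÷ 3 beats/chord = 1 chord/bar.
D: 4 beats/bar ÷ 3 beats/chord = 4/3 chords/bar.
E: 5 beats/bar ÷ 1 beat/chord = 5 chords/bar.
F: 4 beats/bar ÷ 5 beats/chord = 0.8 chords/bar.
Fastest is E at 5 chords/bar.

Phrase E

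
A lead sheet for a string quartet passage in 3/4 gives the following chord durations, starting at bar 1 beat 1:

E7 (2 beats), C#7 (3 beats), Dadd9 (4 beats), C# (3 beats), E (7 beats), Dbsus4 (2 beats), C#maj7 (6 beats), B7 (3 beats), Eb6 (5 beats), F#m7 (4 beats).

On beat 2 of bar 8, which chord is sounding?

C#maj7

Beat 2 of bar 8 is beat (8−1)×3 + 2 = 23 overall.
Running totals: E7 ends at 2, C#7 ends at 5, Dadd9 ends at 9, C# ends at 12, E ends at 19, Dbsus4 ends at 21, C#maj7 ends at 27.
Beat 23 falls within C#maj7.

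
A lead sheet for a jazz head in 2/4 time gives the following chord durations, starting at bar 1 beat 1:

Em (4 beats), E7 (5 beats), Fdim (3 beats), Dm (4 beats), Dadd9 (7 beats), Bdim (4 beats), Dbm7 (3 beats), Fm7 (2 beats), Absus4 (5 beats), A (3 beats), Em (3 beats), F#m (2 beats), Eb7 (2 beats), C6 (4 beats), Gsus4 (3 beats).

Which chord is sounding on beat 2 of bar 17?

Absus4

Beat 2 of bar 17 is beat (17−1)×2 + 2 = 34 overall.
Running totals: Em ends at 4, E7 ends at 9, Fdim ends at 12, Dm ends at 16, Dadd9 ends at 23, Bdim ends at 27, Dbm7 ends at 30, Fm7 ends at 32, Absus4 ends at 37.
Beat 34 falls within Absus4.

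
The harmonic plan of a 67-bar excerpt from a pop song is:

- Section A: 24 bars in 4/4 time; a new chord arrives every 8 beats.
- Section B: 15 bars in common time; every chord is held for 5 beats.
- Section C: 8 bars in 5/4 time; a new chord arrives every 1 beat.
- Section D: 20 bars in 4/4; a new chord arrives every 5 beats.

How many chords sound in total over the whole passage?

A: 24 bars × 4 beats = 96 beats; 8 beats/chord → 12 chords.
B: 15 bars × 4 beats = 60 beats; 5 beats/chord → 12 chords.
C: 8 bars × 5 beats = 40 beats; 1 beat/chord → 40 chords.
D: 20 bars × 4 beats = 80 beats; 5 beats/chord → 16 chords.
Total: 12 + 12 + 40 + 16 = 80.

80 chords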